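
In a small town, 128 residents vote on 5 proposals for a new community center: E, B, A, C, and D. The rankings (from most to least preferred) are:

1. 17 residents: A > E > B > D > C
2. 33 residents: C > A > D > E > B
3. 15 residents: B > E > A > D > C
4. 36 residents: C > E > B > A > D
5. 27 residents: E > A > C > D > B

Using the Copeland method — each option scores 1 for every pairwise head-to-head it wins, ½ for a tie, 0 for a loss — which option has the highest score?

C

E: beats B, A, and D; loses to C → score 3.
B: beats D; loses to E, A, and C → score 1.
A: beats B and D; loses to E and C → score 2.
C: beats E, B, A, and D → score 4.
D: loses to E, B, A, and C → score 0.
C has the best pairwise record.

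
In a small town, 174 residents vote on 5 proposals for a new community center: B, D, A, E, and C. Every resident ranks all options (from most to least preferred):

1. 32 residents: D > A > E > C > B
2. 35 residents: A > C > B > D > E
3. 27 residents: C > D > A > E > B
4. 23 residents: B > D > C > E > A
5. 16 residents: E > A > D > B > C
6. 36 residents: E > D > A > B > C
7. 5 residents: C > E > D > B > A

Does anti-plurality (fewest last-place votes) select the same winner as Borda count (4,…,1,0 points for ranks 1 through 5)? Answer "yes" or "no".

Anti-plurality — last-place votes: B 59, D 0, A 28, E 35, C 52. Winner: D.
Borda — scores: B 219, D 463, A 410, E 337, C 311. Winner: D.
The two methods agree.

yes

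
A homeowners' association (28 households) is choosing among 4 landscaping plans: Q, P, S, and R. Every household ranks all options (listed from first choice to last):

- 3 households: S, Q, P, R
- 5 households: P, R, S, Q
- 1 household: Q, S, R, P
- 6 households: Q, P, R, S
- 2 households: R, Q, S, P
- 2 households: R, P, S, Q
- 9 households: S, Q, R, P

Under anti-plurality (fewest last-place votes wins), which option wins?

R

Last-place votes: Q 7, P 12, S 6, R 3.
R is ranked last by the fewest voters, so R wins.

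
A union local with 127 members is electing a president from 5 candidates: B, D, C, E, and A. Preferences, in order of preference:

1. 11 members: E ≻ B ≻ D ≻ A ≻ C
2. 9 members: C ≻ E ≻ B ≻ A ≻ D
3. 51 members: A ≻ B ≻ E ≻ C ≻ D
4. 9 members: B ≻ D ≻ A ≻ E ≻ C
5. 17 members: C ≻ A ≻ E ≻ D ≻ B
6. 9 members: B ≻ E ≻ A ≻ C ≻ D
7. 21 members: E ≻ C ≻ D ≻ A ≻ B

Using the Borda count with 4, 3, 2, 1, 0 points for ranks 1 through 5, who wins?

A

B: 11·3 + 9·2 + 51·3 + 9·4 + 17·0 + 9·4 + 21·0 = 276
D: 11·2 + 9·0 + 51·0 + 9·3 + 17·1 + 9·0 + 21·2 = 108
C: 11·0 + 9·4 + 51·1 + 9·0 + 17·4 + 9·1 + 21·3 = 227
E: 11·4 + 9·3 + 51·2 + 9·1 + 17·2 + 9·3 + 21·4 = 327
A: 11·1 + 9·1 + 51·4 + 9·2 + 17·3 + 9·2 + 21·1 = 332
A has the highest Borda score (332).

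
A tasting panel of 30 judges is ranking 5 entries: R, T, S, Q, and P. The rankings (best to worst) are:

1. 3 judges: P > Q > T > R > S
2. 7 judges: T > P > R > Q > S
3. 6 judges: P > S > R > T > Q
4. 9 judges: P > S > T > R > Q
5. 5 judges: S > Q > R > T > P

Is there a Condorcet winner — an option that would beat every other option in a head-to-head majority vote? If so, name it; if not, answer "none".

P

P vs R: 25–5 for P.
P vs T: 18–12 for P.
P vs S: 25–5 for P.
P vs Q: 25–5 for P.
P beats every other option head-to-head.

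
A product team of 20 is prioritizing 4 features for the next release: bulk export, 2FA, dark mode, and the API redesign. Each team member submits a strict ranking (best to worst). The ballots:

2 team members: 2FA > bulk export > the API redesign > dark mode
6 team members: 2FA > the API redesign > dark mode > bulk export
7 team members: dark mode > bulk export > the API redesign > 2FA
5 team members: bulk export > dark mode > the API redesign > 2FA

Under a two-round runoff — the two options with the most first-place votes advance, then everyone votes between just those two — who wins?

dark mode

Round 1 first-place votes: bulk export 5, 2FA 8, dark mode 7, the API redesign 0.
2FA and dark mode advance.
Runoff: 2FA is preferred to dark mode by 8 voters; dark mode by 12.
dark mode wins the runoff.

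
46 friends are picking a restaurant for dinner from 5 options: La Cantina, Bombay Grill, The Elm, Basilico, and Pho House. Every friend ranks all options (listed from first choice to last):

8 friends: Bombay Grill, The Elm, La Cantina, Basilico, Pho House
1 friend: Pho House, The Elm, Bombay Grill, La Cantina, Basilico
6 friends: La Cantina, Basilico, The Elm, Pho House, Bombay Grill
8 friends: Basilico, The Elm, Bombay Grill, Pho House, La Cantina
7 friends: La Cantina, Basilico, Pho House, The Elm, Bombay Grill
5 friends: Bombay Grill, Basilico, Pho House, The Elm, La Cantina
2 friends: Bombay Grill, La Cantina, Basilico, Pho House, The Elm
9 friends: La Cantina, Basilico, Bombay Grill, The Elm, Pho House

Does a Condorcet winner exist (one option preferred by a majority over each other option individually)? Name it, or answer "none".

Checking pairwise contests:
Bombay Grill beats La Cantina 24–22.
Basilico beats Bombay Grill 30–16.
La Cantina beats The Elm 24–22.
La Cantina beats Basilico 33–13.
La Cantina beats Pho House 32–14.
Every option loses at least one head-to-head, so there is no Condorcet winner.

none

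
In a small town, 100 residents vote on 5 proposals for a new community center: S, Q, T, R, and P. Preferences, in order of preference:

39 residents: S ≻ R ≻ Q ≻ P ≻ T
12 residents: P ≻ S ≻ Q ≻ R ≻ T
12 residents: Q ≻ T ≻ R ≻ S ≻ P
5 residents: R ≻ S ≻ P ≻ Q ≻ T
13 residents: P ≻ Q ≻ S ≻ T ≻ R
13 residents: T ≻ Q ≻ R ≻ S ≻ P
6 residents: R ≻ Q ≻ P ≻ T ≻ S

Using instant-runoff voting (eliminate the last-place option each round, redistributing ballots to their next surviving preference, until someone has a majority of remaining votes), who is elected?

S

Round 1: S 39, Q 12, T 13, R 11, P 25. Eliminate R.
Round 2: S 44, Q 18, T 13, P 25. Eliminate T.
Round 3: S 44, Q 31, P 25. Eliminate P.
Round 4: S 56, Q 44. S has a majority.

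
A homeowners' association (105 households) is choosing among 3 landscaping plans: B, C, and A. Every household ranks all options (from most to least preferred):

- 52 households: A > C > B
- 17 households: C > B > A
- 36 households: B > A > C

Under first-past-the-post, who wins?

A

First-place votes: B 36, C 17, A 52.
A has the most first-place votes.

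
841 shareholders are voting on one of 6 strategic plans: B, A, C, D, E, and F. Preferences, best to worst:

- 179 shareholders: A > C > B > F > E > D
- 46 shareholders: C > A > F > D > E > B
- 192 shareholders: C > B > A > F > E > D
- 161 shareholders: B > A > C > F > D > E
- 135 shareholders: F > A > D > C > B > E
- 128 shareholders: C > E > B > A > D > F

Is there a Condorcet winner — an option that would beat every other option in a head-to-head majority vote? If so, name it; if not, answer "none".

none

Checking pairwise contests:
C beats B 680–161.
B beats A 481–360.
A beats C 475–366.
B beats D 660–181.
B beats E 667–174.
B beats F 660–181.
Every option loses at least one head-to-head, so there is no Condorcet winner.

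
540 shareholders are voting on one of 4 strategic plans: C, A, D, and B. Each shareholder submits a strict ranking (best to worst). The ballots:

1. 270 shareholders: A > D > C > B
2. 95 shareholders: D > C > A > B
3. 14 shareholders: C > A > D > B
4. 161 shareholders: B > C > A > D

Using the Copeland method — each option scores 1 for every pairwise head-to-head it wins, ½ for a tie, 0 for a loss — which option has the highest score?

A

C: beats B; ties A; loses to D → score 1.5.
A: beats D and B; ties C → score 2.5.
D: beats C and B; loses to A → score 2.
B: loses to C, A, and D → score 0.
A has the best pairwise record.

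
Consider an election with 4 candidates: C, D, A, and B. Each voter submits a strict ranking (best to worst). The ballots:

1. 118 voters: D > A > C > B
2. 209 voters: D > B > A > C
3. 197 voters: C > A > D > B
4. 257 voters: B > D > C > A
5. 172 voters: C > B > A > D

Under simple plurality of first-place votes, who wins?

C

First-place votes: C 369, D 327, A 0, B 257.
C has the most first-place votes.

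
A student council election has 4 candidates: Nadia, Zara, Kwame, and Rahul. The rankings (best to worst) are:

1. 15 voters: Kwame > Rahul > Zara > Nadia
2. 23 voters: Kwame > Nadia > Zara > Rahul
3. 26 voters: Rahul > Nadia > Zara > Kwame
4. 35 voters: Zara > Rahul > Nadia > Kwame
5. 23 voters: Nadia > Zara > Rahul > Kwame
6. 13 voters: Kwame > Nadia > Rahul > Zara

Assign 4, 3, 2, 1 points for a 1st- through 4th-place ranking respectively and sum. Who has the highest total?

Nadia

Nadia: 15·1 + 23·3 + 26·3 + 35·2 + 23·4 + 13·3 = 363
Zara: 15·2 + 23·2 + 26·2 + 35·4 + 23·3 + 13·1 = 350
Kwame: 15·4 + 23·4 + 26·1 + 35·1 + 23·1 + 13·4 = 288
Rahul: 15·3 + 23·1 + 26·4 + 35·3 + 23·2 + 13·2 = 349
Nadia has the highest Borda score (363).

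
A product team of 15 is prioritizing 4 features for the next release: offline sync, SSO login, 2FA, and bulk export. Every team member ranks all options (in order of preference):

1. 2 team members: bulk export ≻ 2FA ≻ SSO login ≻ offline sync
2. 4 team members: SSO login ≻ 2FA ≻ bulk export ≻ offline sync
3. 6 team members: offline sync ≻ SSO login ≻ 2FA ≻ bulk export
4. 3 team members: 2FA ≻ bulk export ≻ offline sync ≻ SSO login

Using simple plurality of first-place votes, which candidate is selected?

First-place votes: offline sync 6, SSO login 4, 2FA 3, bulk export 2.
offline sync has the most first-place votes.

offline sync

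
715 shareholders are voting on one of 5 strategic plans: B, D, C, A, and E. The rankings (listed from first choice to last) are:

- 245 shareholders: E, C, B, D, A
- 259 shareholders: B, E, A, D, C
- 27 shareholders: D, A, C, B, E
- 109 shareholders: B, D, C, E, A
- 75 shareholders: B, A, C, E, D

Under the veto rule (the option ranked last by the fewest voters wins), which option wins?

B

Last-place votes: B 0, D 75, C 259, A 354, E 27.
B is ranked last by the fewest voters, so B wins.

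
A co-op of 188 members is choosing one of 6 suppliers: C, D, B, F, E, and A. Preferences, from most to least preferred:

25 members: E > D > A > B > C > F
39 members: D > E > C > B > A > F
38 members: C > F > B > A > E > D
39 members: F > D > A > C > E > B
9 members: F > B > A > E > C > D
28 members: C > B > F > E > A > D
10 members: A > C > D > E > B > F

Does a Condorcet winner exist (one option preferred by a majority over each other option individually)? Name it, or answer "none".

Checking pairwise contests:
D beats C 103–85.
F beats D 114–74.
C beats B 154–34.
C beats F 140–48.
C beats E 115–73.
C beats A 105–83.
Every option loses at least one head-to-head, so there is no Condorcet winner.

none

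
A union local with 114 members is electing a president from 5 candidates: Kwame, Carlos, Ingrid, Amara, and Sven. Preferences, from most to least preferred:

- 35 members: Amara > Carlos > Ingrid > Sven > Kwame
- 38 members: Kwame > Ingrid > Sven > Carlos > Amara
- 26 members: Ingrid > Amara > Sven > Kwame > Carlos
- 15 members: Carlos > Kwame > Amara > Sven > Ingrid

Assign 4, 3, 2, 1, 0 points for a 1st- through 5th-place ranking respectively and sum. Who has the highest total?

Kwame: 35·0 + 38·4 + 26·1 + 15·3 = 223
Carlos: 35·3 + 38·1 + 26·0 + 15·4 = 203
Ingrid: 35·2 + 38·3 + 26·4 + 15·0 = 288
Amara: 35·4 + 38·0 + 26·3 + 15·2 = 248
Sven: 35·1 + 38·2 + 26·2 + 15·1 = 178
Ingrid has the highest Borda score (288).

Ingrid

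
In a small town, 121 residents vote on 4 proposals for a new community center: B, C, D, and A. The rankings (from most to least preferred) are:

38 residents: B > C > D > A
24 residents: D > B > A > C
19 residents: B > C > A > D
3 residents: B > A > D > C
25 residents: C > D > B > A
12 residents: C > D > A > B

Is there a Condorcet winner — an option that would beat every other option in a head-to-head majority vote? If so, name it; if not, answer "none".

Checking pairwise contests:
D beats B 61–60.
B beats C 84–37.
C beats D 94–27.
B beats A 109–12.
Every option loses at least one head-to-head, so there is no Condorcet winner.

none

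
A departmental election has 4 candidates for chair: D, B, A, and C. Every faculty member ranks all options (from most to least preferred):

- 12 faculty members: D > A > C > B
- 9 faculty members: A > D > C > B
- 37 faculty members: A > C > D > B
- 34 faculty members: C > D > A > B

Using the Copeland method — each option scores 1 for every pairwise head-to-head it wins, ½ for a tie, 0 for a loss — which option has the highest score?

A

D: beats B; ties A; loses to C → score 1.5.
B: loses to D, A, and C → score 0.
A: beats B and C; ties D → score 2.5.
C: beats D and B; loses to A → score 2.
A has the best pairwise record.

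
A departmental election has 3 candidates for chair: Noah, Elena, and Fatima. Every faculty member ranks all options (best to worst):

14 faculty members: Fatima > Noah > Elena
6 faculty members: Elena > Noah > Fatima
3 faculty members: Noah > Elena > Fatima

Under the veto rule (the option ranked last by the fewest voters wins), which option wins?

Noah

Last-place votes: Noah 0, Elena 14, Fatima 9.
Noah is ranked last by the fewest voters, so Noah wins.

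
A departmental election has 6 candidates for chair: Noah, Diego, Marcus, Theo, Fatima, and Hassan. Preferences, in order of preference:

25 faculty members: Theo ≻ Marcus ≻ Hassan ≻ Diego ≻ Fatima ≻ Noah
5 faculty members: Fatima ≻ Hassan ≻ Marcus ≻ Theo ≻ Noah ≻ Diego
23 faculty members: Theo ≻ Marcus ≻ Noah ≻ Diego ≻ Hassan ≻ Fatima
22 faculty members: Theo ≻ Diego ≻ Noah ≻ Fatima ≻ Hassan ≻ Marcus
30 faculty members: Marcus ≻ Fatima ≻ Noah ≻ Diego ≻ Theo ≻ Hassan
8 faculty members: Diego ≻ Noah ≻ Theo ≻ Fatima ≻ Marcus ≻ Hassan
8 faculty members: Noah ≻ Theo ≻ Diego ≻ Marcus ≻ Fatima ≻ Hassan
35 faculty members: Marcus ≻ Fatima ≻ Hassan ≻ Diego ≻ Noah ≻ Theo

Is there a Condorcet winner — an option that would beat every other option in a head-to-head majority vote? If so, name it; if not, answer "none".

none

Checking pairwise contests:
Diego beats Noah 90–66.
Marcus beats Diego 118–38.
Theo beats Marcus 86–70.
Noah beats Theo 81–75.
Diego beats Fatima 86–70.
Noah beats Hassan 91–65.
Every option loses at least one head-to-head, so there is no Condorcet winner.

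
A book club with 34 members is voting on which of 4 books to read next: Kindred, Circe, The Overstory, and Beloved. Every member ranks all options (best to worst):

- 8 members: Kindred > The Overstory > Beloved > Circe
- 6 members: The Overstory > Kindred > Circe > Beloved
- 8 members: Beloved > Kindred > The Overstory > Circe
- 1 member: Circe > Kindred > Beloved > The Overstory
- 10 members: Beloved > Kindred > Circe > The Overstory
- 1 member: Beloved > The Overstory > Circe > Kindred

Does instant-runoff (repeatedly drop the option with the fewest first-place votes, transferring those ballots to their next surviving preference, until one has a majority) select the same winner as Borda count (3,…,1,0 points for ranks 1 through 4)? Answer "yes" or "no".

Instant-runoff — R1 Kindred 8, Circe 1, The Overstory 6, Beloved 19 (Beloved winner). Winner: Beloved.
Borda — scores: Kindred 74, Circe 20, The Overstory 44, Beloved 66. Winner: Kindred.
The two methods disagree.

no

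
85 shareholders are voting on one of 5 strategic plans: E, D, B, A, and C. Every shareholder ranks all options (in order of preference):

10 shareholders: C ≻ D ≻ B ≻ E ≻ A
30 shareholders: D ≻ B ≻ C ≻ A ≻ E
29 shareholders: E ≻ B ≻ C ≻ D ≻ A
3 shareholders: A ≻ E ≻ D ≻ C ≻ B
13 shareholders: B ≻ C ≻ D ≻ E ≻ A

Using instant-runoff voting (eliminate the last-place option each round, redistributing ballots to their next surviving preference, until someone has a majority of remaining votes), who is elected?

Round 1: E 29, D 30, B 13, A 3, C 10. Eliminate A.
Round 2: E 32, D 30, B 13, C 10. Eliminate C.
Round 3: E 32, D 40, B 13. Eliminate B.
Round 4: E 32, D 53. D has a majority.

D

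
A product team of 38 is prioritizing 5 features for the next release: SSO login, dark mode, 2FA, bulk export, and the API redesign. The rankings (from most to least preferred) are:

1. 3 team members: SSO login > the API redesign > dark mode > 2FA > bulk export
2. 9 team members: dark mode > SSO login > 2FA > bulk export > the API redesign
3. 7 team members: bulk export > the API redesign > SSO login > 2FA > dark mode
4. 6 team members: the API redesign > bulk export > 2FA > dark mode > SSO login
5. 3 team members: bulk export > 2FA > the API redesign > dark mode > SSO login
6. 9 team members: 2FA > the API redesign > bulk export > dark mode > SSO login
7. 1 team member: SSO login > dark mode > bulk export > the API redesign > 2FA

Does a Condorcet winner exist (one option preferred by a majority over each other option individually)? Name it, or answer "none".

Checking pairwise contests:
dark mode beats SSO login 27–11.
2FA beats dark mode 25–13.
SSO login beats 2FA 20–18.
2FA beats bulk export 21–17.
2FA beats the API redesign 21–17.
Every option loses at least one head-to-head, so there is no Condorcet winner.

none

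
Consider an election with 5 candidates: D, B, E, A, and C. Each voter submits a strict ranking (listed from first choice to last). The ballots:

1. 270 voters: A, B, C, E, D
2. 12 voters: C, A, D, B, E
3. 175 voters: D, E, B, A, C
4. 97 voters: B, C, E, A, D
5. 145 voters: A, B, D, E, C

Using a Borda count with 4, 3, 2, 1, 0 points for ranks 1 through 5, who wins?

B

D: 270·0 + 12·2 + 175·4 + 97·0 + 145·2 = 1014
B: 270·3 + 12·1 + 175·2 + 97·4 + 145·3 = 1995
E: 270·1 + 12·0 + 175·3 + 97·2 + 145·1 = 1134
A: 270·4 + 12·3 + 175·1 + 97·1 + 145·4 = 1968
C: 270·2 + 12·4 + 175·0 + 97·3 + 145·0 = 879
B has the highest Borda score (1995).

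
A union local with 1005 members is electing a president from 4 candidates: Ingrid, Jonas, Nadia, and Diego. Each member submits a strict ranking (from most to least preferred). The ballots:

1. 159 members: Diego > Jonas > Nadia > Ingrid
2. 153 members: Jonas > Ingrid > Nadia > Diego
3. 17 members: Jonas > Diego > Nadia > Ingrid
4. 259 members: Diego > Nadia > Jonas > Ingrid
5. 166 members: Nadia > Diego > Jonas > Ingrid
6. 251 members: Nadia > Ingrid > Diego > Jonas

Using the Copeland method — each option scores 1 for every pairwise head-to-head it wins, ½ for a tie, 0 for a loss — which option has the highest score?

Ingrid: loses to Jonas, Nadia, and Diego → score 0.
Jonas: beats Ingrid; loses to Nadia and Diego → score 1.
Nadia: beats Ingrid, Jonas, and Diego → score 3.
Diego: beats Ingrid and Jonas; loses to Nadia → score 2.
Nadia has the best pairwise record.

Nadia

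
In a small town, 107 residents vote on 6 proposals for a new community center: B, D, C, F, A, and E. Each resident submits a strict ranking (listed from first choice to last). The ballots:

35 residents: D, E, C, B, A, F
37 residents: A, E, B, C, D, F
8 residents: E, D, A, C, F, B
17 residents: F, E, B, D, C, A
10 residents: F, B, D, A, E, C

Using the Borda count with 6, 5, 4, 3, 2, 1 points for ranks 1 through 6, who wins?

E

B: 35·3 + 37·4 + 8·1 + 17·4 + 10·5 = 379
D: 35·6 + 37·2 + 8·5 + 17·3 + 10·4 = 415
C: 35·4 + 37·3 + 8·3 + 17·2 + 10·1 = 319
F: 35·1 + 37·1 + 8·2 + 17·6 + 10·6 = 250
A: 35·2 + 37·6 + 8·4 + 17·1 + 10·3 = 371
E: 35·5 + 37·5 + 8·6 + 17·5 + 10·2 = 513
E has the highest Borda score (513).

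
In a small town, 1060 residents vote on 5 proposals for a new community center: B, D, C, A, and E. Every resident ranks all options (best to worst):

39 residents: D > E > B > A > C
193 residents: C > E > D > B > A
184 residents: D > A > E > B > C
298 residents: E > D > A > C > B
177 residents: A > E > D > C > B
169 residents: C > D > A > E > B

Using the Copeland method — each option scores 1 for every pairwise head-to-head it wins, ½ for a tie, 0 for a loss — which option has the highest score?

B: loses to D, C, A, and E → score 0.
D: beats B, C, and A; loses to E → score 3.
C: beats B; loses to D, A, and E → score 1.
A: beats B and C; ties E; loses to D → score 2.5.
E: beats B, D, and C; ties A → score 3.5.
E has the best pairwise record.

E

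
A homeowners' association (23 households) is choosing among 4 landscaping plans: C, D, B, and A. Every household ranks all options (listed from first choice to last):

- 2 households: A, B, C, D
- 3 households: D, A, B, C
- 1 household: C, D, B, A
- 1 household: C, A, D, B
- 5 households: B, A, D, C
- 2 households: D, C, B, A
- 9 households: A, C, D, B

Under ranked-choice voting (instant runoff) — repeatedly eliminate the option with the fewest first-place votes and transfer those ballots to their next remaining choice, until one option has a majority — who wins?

Round 1: C 2, D 5, B 5, A 11. Eliminate C.
Round 2: D 6, B 5, A 12. A has a majority.

A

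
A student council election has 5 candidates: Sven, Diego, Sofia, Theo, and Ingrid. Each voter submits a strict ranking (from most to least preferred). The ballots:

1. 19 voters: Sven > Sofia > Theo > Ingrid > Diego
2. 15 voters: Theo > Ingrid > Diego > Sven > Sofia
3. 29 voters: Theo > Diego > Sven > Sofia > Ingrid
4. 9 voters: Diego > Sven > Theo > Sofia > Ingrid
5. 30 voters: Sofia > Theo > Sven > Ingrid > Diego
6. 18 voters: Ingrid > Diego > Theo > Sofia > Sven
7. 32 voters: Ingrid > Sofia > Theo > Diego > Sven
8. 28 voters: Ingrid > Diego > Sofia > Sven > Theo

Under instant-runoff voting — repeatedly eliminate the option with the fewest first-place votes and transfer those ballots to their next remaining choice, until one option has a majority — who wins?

Round 1: Sven 19, Diego 9, Sofia 30, Theo 44, Ingrid 78. Eliminate Diego.
Round 2: Sven 28, Sofia 30, Theo 44, Ingrid 78. Eliminate Sven.
Round 3: Sofia 49, Theo 53, Ingrid 78. Eliminate Sofia.
Round 4: Theo 102, Ingrid 78. Theo has a majority.

Theo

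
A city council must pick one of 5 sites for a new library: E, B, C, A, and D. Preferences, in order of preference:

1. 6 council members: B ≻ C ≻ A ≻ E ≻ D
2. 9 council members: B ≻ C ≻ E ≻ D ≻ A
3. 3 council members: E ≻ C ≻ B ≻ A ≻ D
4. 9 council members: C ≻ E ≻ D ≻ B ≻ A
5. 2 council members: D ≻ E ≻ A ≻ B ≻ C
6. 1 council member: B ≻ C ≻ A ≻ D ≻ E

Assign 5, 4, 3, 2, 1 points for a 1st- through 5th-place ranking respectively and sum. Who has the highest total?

C

E: 6·2 + 9·3 + 3·5 + 9·4 + 2·4 + 1·1 = 99
B: 6·5 + 9·5 + 3·3 + 9·2 + 2·2 + 1·5 = 111
C: 6·4 + 9·4 + 3·4 + 9·5 + 2·1 + 1·4 = 123
A: 6·3 + 9·1 + 3·2 + 9·1 + 2·3 + 1·3 = 51
D: 6·1 + 9·2 + 3·1 + 9·3 + 2·5 + 1·2 = 66
C has the highest Borda score (123).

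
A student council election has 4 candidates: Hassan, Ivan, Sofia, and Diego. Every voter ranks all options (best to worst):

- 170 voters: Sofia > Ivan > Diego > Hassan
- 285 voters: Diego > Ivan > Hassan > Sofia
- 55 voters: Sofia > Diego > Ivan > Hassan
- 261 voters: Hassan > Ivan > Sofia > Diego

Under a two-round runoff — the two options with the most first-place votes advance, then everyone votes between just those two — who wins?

Diego

Round 1 first-place votes: Hassan 261, Ivan 0, Sofia 225, Diego 285.
Diego and Hassan advance.
Runoff: Diego is preferred to Hassan by 510 voters; Hassan by 261.
Diego wins the runoff.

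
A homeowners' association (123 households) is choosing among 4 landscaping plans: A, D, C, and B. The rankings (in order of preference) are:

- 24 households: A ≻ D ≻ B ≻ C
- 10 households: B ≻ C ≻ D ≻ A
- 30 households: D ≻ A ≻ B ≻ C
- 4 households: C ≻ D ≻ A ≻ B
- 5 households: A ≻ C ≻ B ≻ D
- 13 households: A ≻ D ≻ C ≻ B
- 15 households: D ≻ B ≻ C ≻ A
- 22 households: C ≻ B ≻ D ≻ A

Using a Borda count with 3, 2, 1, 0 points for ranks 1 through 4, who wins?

A: 24·3 + 10·0 + 30·2 + 4·1 + 5·3 + 13·3 + 15·0 + 22·0 = 190
D: 24·2 + 10·1 + 30·3 + 4·2 + 5·0 + 13·2 + 15·3 + 22·1 = 249
C: 24·0 + 10·2 + 30·0 + 4·3 + 5·2 + 13·1 + 15·1 + 22·3 = 136
B: 24·1 + 10·3 + 30·1 + 4·0 + 5·1 + 13·0 + 15·2 + 22·2 = 163
D has the highest Borda score (249).

D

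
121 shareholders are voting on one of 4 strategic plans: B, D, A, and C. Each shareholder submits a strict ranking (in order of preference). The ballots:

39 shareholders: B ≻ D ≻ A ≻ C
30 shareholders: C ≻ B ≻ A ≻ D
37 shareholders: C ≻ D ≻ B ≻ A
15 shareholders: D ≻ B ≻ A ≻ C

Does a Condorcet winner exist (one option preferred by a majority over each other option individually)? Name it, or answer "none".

C

C vs B: 67–54 for C.
C vs D: 67–54 for C.
C vs A: 67–54 for C.
C beats every other option head-to-head.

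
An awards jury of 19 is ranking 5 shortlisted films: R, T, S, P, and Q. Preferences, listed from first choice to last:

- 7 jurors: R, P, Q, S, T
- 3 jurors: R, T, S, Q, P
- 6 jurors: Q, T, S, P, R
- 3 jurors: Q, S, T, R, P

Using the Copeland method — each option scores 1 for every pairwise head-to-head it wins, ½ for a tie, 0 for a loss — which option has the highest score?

R: beats T, S, P, and Q → score 4.
T: beats P; loses to R, S, and Q → score 1.
S: beats T and P; loses to R and Q → score 2.
P: loses to R, T, S, and Q → score 0.
Q: beats T, S, and P; loses to R → score 3.
R has the best pairwise record.

R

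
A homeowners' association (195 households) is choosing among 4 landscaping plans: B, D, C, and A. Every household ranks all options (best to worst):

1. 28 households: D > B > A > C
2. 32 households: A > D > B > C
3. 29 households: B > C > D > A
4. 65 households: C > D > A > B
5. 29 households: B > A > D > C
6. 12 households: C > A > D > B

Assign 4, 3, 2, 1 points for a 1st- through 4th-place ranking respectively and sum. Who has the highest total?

D

B: 28·3 + 32·2 + 29·4 + 65·1 + 29·4 + 12·1 = 457
D: 28·4 + 32·3 + 29·2 + 65·3 + 29·2 + 12·2 = 543
C: 28·1 + 32·1 + 29·3 + 65·4 + 29·1 + 12·4 = 484
A: 28·2 + 32·4 + 29·1 + 65·2 + 29·3 + 12·3 = 466
D has the highest Borda score (543).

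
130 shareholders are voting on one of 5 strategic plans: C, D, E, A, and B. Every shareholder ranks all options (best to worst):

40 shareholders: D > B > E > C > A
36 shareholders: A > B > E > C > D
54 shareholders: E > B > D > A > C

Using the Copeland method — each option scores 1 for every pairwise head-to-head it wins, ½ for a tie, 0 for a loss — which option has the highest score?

C: loses to D, E, A, and B → score 0.
D: beats C and A; loses to E and B → score 2.
E: beats C, D, and A; loses to B → score 3.
A: beats C; loses to D, E, and B → score 1.
B: beats C, D, E, and A → score 4.
B has the best pairwise record.

B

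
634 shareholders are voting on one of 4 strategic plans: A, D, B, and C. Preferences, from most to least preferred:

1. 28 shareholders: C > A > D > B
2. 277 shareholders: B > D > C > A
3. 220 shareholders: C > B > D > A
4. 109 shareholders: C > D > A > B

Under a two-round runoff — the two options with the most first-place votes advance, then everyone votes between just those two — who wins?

Round 1 first-place votes: A 0, D 0, B 277, C 357.
C and B advance.
Runoff: C is preferred to B by 357 voters; B by 277.
C wins the runoff.

C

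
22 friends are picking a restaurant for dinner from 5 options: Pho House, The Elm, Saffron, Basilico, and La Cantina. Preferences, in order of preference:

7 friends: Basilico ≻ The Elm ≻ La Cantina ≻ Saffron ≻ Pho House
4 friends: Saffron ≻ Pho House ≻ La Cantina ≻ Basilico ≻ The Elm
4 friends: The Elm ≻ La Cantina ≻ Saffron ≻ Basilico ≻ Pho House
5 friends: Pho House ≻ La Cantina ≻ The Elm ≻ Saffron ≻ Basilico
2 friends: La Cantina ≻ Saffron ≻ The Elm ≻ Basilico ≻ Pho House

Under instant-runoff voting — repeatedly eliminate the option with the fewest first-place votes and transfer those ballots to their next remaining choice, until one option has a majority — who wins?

Round 1: Pho House 5, The Elm 4, Saffron 4, Basilico 7, La Cantina 2. Eliminate La Cantina.
Round 2: Pho House 5, The Elm 4, Saffron 6, Basilico 7. Eliminate The Elm.
Round 3: Pho House 5, Saffron 10, Basilico 7. Eliminate Pho House.
Round 4: Saffron 15, Basilico 7. Saffron has a majority.

Saffron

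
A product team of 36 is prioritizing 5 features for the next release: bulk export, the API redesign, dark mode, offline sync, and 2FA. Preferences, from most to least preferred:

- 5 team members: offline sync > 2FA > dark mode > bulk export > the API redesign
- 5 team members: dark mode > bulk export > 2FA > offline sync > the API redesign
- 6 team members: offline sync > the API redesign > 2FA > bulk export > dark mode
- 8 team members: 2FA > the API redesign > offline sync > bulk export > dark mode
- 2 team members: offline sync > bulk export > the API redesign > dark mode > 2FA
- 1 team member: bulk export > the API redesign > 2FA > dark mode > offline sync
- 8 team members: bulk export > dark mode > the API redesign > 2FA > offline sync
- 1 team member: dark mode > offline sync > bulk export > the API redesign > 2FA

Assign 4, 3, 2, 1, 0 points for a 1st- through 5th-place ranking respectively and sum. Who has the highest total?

2FA

bulk export: 5·1 + 5·3 + 6·1 + 8·1 + 2·3 + 1·4 + 8·4 + 1·2 = 78
the API redesign: 5·0 + 5·0 + 6·3 + 8·3 + 2·2 + 1·3 + 8·2 + 1·1 = 66
dark mode: 5·2 + 5·4 + 6·0 + 8·0 + 2·1 + 1·1 + 8·3 + 1·4 = 61
offline sync: 5·4 + 5·1 + 6·4 + 8·2 + 2·4 + 1·0 + 8·0 + 1·3 = 76
2FA: 5·3 + 5·2 + 6·2 + 8·4 + 2·0 + 1·2 + 8·1 + 1·0 = 79
2FA has the highest Borda score (79).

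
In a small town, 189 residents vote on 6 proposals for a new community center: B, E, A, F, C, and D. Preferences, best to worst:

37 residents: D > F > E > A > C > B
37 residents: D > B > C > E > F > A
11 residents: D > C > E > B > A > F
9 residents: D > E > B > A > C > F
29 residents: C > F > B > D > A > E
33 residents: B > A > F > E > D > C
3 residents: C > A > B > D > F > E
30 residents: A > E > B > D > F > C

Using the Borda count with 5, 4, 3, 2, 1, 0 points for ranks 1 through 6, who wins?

B: 37·0 + 37·4 + 11·2 + 9·3 + 29·3 + 33·5 + 3·3 + 30·3 = 548
E: 37·3 + 37·2 + 11·3 + 9·4 + 29·0 + 33·2 + 3·0 + 30·4 = 440
A: 37·2 + 37·0 + 11·1 + 9·2 + 29·1 + 33·4 + 3·4 + 30·5 = 426
F: 37·4 + 37·1 + 11·0 + 9·0 + 29·4 + 33·3 + 3·1 + 30·1 = 433
C: 37·1 + 37·3 + 11·4 + 9·1 + 29·5 + 33·0 + 3·5 + 30·0 = 361
D: 37·5 + 37·5 + 11·5 + 9·5 + 29·2 + 33·1 + 3·2 + 30·2 = 627
D has the highest Borda score (627).

D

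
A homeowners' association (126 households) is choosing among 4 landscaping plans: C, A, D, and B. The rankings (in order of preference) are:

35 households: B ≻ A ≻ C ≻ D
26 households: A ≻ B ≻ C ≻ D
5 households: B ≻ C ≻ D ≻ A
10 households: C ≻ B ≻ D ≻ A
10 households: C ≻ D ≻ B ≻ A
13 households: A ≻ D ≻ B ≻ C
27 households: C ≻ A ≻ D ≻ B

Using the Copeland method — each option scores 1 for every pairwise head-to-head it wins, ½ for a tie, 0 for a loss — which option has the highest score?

A

C: beats D; loses to A and B → score 1.
A: beats C, D, and B → score 3.
D: loses to C, A, and B → score 0.
B: beats C and D; loses to A → score 2.
A has the best pairwise record.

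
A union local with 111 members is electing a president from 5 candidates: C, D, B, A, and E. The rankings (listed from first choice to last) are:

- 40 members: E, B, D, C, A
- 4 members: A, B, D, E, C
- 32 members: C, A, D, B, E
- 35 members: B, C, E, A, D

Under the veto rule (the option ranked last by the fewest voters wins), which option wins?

Last-place votes: C 4, D 35, B 0, A 40, E 32.
B is ranked last by the fewest voters, so B wins.

B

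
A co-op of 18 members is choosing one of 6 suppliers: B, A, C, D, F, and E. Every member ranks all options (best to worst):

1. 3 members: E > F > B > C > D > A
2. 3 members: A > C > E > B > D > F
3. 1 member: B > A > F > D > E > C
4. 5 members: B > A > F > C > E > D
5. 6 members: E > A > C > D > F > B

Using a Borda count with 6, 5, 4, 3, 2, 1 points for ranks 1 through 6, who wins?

B: 3·4 + 3·3 + 1·6 + 5·6 + 6·1 = 63
A: 3·1 + 3·6 + 1·5 + 5·5 + 6·5 = 81
C: 3·3 + 3·5 + 1·1 + 5·3 + 6·4 = 64
D: 3·2 + 3·2 + 1·3 + 5·1 + 6·3 = 38
F: 3·5 + 3·1 + 1·4 + 5·4 + 6·2 = 54
E: 3·6 + 3·4 + 1·2 + 5·2 + 6·6 = 78
A has the highest Borda score (81).

A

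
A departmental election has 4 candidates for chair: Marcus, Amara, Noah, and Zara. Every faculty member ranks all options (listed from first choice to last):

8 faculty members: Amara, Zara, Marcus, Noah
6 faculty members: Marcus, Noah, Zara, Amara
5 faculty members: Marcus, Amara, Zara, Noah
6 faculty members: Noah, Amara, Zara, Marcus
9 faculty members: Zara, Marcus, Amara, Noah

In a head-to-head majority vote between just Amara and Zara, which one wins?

Voters preferring Amara to Zara: 19; preferring Zara to Amara: 15.
Amara wins the head-to-head.

Amara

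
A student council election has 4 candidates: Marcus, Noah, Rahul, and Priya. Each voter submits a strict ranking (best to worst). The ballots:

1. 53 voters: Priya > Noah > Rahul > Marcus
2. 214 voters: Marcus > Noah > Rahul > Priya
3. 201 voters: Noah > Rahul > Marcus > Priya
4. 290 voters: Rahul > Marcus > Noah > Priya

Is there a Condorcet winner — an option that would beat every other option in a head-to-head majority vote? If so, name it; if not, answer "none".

none

Checking pairwise contests:
Rahul beats Marcus 544–214.
Marcus beats Noah 504–254.
Noah beats Rahul 468–290.
Marcus beats Priya 705–53.
Every option loses at least one head-to-head, so there is no Condorcet winner.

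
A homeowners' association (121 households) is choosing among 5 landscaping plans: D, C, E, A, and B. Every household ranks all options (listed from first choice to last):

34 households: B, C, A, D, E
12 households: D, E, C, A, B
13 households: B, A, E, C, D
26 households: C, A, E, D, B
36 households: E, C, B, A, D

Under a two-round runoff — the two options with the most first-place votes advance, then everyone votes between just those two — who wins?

E

Round 1 first-place votes: D 12, C 26, E 36, A 0, B 47.
B and E advance.
Runoff: B is preferred to E by 47 voters; E by 74.
E wins the runoff.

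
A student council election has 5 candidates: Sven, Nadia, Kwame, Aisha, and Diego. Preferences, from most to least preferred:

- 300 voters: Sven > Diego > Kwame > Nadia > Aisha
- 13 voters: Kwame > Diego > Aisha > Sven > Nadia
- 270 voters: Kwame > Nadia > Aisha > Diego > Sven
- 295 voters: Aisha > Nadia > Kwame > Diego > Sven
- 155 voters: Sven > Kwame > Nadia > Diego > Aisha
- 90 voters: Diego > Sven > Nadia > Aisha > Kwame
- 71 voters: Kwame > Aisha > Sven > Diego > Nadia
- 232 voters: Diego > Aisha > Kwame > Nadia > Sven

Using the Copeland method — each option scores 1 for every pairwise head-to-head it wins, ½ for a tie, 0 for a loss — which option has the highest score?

Sven: loses to Nadia, Kwame, Aisha, and Diego → score 0.
Nadia: beats Sven, Aisha, and Diego; loses to Kwame → score 3.
Kwame: beats Sven, Nadia, Aisha, and Diego → score 4.
Aisha: beats Sven; loses to Nadia, Kwame, and Diego → score 1.
Diego: beats Sven and Aisha; loses to Nadia and Kwame → score 2.
Kwame has the best pairwise record.

Kwame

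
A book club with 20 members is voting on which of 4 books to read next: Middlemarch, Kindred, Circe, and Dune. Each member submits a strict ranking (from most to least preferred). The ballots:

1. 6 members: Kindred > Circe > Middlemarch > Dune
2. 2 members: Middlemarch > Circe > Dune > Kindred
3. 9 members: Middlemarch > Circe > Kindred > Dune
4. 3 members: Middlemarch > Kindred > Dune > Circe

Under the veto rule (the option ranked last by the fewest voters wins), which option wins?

Last-place votes: Middlemarch 0, Kindred 2, Circe 3, Dune 15.
Middlemarch is ranked last by the fewest voters, so Middlemarch wins.

Middlemarch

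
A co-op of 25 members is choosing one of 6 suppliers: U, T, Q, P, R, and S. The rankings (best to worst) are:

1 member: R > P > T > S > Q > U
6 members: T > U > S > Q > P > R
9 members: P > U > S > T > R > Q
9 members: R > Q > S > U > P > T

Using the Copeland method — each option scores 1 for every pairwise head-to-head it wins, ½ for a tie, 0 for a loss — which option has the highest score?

U

U: beats T, Q, P, R, and S → score 5.
T: beats Q and R; loses to U, P, and S → score 2.
Q: beats P; loses to U, T, R, and S → score 1.
P: beats T and R; loses to U, Q, and S → score 2.
R: beats Q; loses to U, T, P, and S → score 1.
S: beats T, Q, P, and R; loses to U → score 4.
U has the best pairwise record.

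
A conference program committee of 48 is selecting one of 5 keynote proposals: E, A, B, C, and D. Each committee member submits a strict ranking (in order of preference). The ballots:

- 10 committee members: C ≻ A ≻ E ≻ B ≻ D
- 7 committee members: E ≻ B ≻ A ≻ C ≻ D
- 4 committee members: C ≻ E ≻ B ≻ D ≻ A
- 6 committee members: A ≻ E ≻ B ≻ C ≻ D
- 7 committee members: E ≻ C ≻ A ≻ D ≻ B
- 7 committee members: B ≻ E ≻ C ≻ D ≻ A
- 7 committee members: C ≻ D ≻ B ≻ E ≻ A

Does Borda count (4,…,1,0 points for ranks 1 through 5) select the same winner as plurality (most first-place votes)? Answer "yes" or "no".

Borda — scores: E 134, A 82, B 93, C 132, D 39. Winner: E.
Plurality — first-place votes: E 14, A 6, B 7, C 21, D 0. Winner: C.
The two methods disagree.

no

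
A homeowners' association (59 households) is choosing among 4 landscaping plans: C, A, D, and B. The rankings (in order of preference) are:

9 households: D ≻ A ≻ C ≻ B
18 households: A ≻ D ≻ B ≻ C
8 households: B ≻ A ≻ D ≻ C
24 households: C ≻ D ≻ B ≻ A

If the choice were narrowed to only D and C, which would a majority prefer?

Voters preferring D to C: 35; preferring C to D: 24.
D wins the head-to-head.

D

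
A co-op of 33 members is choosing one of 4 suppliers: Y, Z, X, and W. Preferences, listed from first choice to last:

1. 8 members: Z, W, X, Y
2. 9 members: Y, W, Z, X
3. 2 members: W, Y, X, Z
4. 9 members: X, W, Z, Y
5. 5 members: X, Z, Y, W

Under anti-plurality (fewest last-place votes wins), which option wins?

Last-place votes: Y 17, Z 2, X 9, W 5.
Z is ranked last by the fewest voters, so Z wins.

Z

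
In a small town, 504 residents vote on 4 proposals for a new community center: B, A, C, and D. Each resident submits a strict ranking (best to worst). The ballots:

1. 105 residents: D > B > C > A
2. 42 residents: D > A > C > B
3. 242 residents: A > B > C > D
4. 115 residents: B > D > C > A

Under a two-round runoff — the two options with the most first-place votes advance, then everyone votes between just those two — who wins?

D

Round 1 first-place votes: B 115, A 242, C 0, D 147.
A and D advance.
Runoff: A is preferred to D by 242 voters; D by 262.
D wins the runoff.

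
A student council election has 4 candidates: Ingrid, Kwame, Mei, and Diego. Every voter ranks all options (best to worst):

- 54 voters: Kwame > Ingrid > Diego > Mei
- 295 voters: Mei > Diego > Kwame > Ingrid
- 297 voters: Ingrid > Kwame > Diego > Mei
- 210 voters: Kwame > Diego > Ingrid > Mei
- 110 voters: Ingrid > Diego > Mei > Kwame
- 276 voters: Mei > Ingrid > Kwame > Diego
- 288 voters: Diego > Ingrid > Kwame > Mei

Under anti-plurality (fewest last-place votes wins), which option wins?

Kwame

Last-place votes: Ingrid 295, Kwame 110, Mei 849, Diego 276.
Kwame is ranked last by the fewest voters, so Kwame wins.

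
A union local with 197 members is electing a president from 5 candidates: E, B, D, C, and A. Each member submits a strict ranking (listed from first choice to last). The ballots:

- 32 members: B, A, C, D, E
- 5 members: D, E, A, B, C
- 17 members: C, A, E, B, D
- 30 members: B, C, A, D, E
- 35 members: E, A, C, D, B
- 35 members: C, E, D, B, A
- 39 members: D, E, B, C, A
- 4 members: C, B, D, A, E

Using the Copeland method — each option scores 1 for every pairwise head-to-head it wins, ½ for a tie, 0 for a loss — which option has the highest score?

C

E: beats B and A; loses to D and C → score 2.
B: beats C and A; loses to E and D → score 2.
D: beats E and B; loses to C and A → score 2.
C: beats E, D, and A; loses to B → score 3.
A: beats D; loses to E, B, and C → score 1.
C has the best pairwise record.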